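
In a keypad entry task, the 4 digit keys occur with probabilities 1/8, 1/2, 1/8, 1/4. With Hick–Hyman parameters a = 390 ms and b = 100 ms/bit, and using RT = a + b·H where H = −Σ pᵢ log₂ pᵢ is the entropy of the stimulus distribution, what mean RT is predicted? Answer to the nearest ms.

H = −Σ pᵢ log₂ pᵢ = 0.125·3 + 0.5·1 + 0.125·3 + 0.25·2 = 1.750 bits.
RT = 390 + 100 × 1.750 = 565.00 ms.

565 ms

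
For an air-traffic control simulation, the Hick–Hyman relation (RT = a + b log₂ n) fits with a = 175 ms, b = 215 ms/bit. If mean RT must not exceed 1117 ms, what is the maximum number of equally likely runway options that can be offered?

20

Set 175 + 215·log₂ n ≤ 1117 → log₂ n ≤ (1117 − 175)/215 = 4.3814.
So n ≤ 2^4.3814 = 20.842; the largest integer n is 20.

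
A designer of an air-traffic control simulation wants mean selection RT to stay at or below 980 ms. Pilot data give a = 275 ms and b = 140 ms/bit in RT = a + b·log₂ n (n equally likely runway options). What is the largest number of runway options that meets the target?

32

Set 275 + 140·log₂ n ≤ 980 → log₂ n ≤ (980 − 275)/140 = 5.0357.
So n ≤ 2^5.0357 = 32.802; the largest integer n is 32.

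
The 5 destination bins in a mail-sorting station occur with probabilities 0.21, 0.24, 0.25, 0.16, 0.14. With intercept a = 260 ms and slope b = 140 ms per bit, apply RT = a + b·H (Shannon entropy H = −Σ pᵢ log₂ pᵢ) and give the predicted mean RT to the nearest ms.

580 ms

H = 0.21·log₂(1/0.21) + 0.24·log₂(1/0.24) + 0.25·log₂(1/0.25) + 0.16·log₂(1/0.16) + 0.14·log₂(1/0.14) = 2.2871 bits.
RT = 260 + 140 × 2.2871 = 580.19 ms.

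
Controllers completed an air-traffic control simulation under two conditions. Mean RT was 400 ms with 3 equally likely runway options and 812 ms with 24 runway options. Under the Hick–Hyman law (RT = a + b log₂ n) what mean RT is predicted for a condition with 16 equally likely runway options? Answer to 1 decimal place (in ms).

731.7 ms

Fit slope and intercept:
  b = (812 − 400) / (log₂ 24 − log₂ 3) = 412 / (4.5850 − 1.5850) = 137.333 ms/bit
  a = 400 − 137.333 × 1.5850 = 182.332 ms
Then RT(16) = 182.332 + 137.333 × log₂ 16 = 182.332 + 137.333 × 4 ≈ 731.665 ms.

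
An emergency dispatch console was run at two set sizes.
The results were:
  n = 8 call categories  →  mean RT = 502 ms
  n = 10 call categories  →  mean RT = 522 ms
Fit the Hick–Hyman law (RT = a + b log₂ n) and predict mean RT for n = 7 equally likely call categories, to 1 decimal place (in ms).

With log₂ n on the abscissa the relation is linear; from the two conditions:
  b = (522 − 502) / (log₂ 10 − log₂ 8) = 20 / (3.3219 − 3) = 62.126 ms/bit
  a = 502 − 62.126 × 3 = 315.623 ms
Then RT(7) = 315.623 + 62.126 × log₂ 7 = 315.623 + 62.126 × 2.8074 ≈ 490.032 ms.

490.0 ms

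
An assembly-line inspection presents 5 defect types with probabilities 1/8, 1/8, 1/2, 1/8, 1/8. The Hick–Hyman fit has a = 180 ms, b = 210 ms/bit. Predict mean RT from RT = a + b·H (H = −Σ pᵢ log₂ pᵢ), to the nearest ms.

600 ms

Each term −pᵢ log₂ pᵢ: 0.125·3 + 0.125·3 + 0.5·1 + 0.125·3 + 0.125·3; summed, H = 2.000 bits.
Mean RT = a + bH = 180 + 210·2.000 = 600.00 ms.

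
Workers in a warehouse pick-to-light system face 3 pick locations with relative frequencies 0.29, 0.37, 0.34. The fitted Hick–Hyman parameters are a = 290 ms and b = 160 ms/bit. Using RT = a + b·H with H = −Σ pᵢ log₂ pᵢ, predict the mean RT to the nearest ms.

542 ms

Entropy contributions −pᵢ log₂ pᵢ: 0.5179, 0.5307, 0.5292; sum H = 1.5778 bits.
RT = a + bH = 290 + 160·1.5778 = 542.45 ms.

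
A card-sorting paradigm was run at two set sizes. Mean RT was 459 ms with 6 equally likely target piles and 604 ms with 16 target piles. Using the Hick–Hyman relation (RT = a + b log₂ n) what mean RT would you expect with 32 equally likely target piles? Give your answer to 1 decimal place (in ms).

Fit slope and intercept:
  b = (604 − 459) / (log₂ 16 − log₂ 6) = 145 / (4 − 2.5850) = 102.471 ms/bit
  a = 459 − 102.471 × 2.5850 = 194.117 ms
Then RT(32) = 194.117 + 102.471 × log₂ 32 = 194.117 + 102.471 × 5 ≈ 706.471 ms.

706.5 ms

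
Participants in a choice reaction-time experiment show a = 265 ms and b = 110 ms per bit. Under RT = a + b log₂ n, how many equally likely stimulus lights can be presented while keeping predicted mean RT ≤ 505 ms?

4

110·log₂ n ≤ 505 − 265 = 240, giving log₂ n ≤ 2.1818 and n ≤ 4.537. The largest whole number is 4.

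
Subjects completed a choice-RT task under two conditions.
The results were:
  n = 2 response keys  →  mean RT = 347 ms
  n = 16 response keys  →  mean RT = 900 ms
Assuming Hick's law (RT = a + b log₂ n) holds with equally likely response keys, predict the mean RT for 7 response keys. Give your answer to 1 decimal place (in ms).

With log₂ n on the abscissa the relation is linear; from the two conditions:
  b = (900 − 347) / (log₂ 16 − log₂ 2) = 553 / (4 − 1) = 184.333 ms/bit
  a = 347 − 184.333 × 1 = 162.667 ms
Then RT(7) = 162.667 + 184.333 × log₂ 7 = 162.667 + 184.333 × 2.8074 ≈ 680.156 ms.

680.2 ms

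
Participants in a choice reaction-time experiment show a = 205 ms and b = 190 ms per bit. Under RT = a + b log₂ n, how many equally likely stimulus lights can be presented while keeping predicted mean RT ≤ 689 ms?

190·log₂ n ≤ 689 − 205 = 484, giving log₂ n ≤ 2.5474 and n ≤ 5.846. The largest whole number is 5.

5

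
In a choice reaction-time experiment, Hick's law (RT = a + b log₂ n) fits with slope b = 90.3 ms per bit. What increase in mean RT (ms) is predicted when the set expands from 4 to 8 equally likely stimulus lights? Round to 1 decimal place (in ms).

Only the slope matters, since a is common to both: ΔRT = b·log₂(n₂/n₁).
log₂(8) − log₂(4) = log₂(8/4) = log₂(2) = 1.
ΔRT = 90.3 × 1.0000 = 90.300 ms.

90.3 ms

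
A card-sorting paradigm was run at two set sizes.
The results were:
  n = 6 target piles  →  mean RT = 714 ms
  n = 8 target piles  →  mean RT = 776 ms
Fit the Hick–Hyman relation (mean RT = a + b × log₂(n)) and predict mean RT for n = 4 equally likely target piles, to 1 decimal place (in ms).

Fit slope and intercept:
  b = (776 − 714) / (log₂ 8 − log₂ 6) = 62 / (3 − 2.5850) = 149.384 ms/bit
  a = 714 − 149.384 × 2.5850 = 327.848 ms
Then RT(4) = 327.848 + 149.384 × log₂ 4 = 327.848 + 149.384 × 2 ≈ 626.616 ms.

626.6 ms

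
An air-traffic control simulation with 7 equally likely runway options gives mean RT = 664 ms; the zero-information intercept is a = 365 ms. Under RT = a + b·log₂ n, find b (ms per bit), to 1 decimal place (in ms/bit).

106.5 ms/bit

log₂(7) = 2.8074 bits.
b = (RT − a)/log₂ n = (664 − 365) / 2.8074 = 106.506 ms/bit.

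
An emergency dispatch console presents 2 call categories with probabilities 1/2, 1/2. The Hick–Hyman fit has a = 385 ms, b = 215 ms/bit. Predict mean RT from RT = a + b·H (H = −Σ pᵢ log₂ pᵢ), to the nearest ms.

600 ms

H = −Σ pᵢ log₂ pᵢ = 0.5·1 + 0.5·1 = 1.000 bits.
RT = 385 + 215 × 1.000 = 600.00 ms.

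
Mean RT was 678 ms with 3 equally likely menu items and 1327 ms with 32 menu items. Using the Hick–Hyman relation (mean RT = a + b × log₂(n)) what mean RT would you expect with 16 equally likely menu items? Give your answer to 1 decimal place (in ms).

Solve the two-equation system in a and b:
  b = (1327 − 678) / (log₂ 32 − log₂ 3) = 649 / (5 − 1.5850) = 190.042 ms/bit
  a = 678 − 190.042 × 1.5850 = 376.791 ms
Then RT(16) = 376.791 + 190.042 × log₂ 16 = 376.791 + 190.042 × 4 ≈ 1136.958 ms.

1137.0 ms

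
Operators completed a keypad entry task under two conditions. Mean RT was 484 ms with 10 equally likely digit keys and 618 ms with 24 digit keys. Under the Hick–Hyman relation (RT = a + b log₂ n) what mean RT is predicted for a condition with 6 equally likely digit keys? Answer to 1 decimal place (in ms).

RT is linear in log₂ n, so two points fix the line:
  b = (618 − 484) / (log₂ 24 − log₂ 10) = 134 / (4.5850 − 3.3219) = 106.094 ms/bit
  a = 484 − 106.094 × 3.3219 = 131.564 ms
Then RT(6) = 131.564 + 106.094 × log₂ 6 = 131.564 + 106.094 × 2.5850 ≈ 405.813 ms.

405.8 ms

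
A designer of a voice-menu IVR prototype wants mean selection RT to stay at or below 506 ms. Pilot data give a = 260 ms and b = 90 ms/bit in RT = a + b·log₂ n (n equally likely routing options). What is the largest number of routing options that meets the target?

90·log₂ n ≤ 506 − 260 = 246, giving log₂ n ≤ 2.7333 and n ≤ 6.650. The largest whole number is 6.

6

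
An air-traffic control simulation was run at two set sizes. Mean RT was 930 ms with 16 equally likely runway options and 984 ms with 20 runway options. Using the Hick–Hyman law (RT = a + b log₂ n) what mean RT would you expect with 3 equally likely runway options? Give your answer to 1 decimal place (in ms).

RT is linear in log₂ n, so two points fix the line:
  b = (984 − 930) / (log₂ 20 − log₂ 16) = 54 / (4.3219 − 4) = 167.739 ms/bit
  a = 930 − 167.739 × 4 = 259.043 ms
Then RT(3) = 259.043 + 167.739 × log₂ 3 = 259.043 + 167.739 × 1.5850 ≈ 524.903 ms.

524.9 ms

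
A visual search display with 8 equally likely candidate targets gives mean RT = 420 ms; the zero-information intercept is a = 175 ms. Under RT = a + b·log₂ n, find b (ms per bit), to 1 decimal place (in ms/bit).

81.7 ms/bit

8 alternatives carry log₂ 8 = 3 bits; the choice cost is 420 − 175 = 245 ms, so b = 245/3 = 81.667 ms/bit.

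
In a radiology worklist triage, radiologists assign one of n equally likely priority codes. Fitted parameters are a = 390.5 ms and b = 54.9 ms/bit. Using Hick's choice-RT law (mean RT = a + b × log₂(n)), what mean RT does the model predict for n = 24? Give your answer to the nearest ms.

642 ms

log₂(24) = 4.5850 bits, so RT = 390.5 + 54.9 × 4.5850 ≈ 642.214 ms.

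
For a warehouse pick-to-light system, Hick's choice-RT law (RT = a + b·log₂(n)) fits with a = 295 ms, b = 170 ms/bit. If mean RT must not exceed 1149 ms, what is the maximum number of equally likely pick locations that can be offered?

32

170·log₂ n ≤ 1149 − 295 = 854, giving log₂ n ≤ 5.0235 and n ≤ 32.526. The largest whole number is 32.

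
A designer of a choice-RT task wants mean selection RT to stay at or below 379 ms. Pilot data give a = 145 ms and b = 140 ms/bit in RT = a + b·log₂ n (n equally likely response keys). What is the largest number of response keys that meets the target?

Set 145 + 140·log₂ n ≤ 379 → log₂ n ≤ (379 − 145)/140 = 1.6714.
So n ≤ 2^1.6714 = 3.185; the largest integer n is 3.

3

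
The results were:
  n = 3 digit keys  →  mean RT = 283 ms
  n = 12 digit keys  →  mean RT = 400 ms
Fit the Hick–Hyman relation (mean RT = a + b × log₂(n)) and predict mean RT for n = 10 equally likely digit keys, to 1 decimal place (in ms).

With log₂ n on the abscissa the relation is linear; from the two conditions:
  b = (400 − 283) / (log₂ 12 − log₂ 3) = 117 / (3.5850 − 1.5850) = 58.500 ms/bit
  a = 283 − 58.500 × 1.5850 = 190.280 ms
Then RT(10) = 190.280 + 58.500 × log₂ 10 = 190.280 + 58.500 × 3.3219 ≈ 384.612 ms.

384.6 ms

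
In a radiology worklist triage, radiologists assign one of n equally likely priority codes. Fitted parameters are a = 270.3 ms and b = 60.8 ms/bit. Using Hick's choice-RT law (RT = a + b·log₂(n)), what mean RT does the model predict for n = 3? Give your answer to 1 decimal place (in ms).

log₂(3) = 1.5850 bits, so RT = 270.3 + 60.8 × 1.5850 ≈ 366.666 ms.

366.7 ms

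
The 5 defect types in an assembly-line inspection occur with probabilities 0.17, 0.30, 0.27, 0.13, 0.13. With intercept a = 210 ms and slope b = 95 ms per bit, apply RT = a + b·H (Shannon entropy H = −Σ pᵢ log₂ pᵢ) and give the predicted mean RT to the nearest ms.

422 ms

Entropy contributions −pᵢ log₂ pᵢ: 0.4346, 0.5211, 0.5100, 0.3826, 0.3826; sum H = 2.2310 bits.
RT = a + bH = 210 + 95·2.2310 = 421.94 ms.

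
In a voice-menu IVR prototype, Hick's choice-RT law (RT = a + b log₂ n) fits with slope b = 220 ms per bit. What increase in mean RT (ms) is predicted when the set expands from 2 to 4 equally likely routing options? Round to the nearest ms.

The intercept a cancels: ΔRT = b·(log₂ n₂ − log₂ n₁) = b·log₂(n₂/n₁).
log₂(4) − log₂(2) = log₂(4/2) = log₂(2) = 1.
ΔRT = 220 × 1.0000 = 220.000 ms.

220 ms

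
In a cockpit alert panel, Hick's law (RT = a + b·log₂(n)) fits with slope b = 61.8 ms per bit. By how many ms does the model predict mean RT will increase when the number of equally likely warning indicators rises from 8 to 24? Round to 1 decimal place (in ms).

The intercept a cancels: ΔRT = b·(log₂ n₂ − log₂ n₁) = b·log₂(n₂/n₁).
log₂(24) − log₂(8) = 4.5850 − 3 = 1.5850.
ΔRT = 61.8 × 1.5850 = 97.951 ms.

98.0 ms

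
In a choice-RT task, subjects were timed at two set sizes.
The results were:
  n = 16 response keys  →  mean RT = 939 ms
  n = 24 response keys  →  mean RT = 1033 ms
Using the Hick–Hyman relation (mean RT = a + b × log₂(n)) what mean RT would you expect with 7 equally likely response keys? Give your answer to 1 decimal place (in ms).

747.3 ms

Fit slope and intercept:
  b = (1033 − 939) / (log₂ 24 − log₂ 16) = 94 / (4.5850 − 4) = 160.694 ms/bit
  a = 939 − 160.694 × 4 = 296.224 ms
Then RT(7) = 296.224 + 160.694 × log₂ 7 = 296.224 + 160.694 × 2.8074 ≈ 747.349 ms.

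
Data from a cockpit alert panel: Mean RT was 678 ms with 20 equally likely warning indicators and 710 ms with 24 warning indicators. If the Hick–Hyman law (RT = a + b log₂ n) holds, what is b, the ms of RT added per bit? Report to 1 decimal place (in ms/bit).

121.7 ms/bit

The slope on a log₂ axis is (710 − 678) / (4.5850 − 4.3219) = 121.657 ms/bit.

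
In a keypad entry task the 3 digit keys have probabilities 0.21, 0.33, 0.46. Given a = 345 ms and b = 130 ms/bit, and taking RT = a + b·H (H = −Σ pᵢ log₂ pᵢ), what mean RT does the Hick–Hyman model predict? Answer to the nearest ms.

Entropy contributions −pᵢ log₂ pᵢ: 0.4728, 0.5278, 0.5153; sum H = 1.5160 bits.
RT = a + bH = 345 + 130·1.5160 = 542.08 ms.

542 ms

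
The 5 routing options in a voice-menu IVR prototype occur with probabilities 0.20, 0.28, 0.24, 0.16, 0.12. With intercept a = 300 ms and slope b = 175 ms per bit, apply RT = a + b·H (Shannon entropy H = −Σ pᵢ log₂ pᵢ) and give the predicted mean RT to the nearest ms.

Entropy contributions −pᵢ log₂ pᵢ: 0.4644, 0.5142, 0.4941, 0.4230, 0.3671; sum H = 2.2628 bits.
RT = a + bH = 300 + 175·2.2628 = 695.99 ms.

696 ms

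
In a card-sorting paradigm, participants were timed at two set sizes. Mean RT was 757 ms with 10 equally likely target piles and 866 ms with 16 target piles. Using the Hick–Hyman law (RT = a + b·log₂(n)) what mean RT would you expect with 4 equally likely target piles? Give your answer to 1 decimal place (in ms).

544.5 ms

Solve the two-equation system in a and b:
  b = (866 − 757) / (log₂ 16 − log₂ 10) = 109 / (4 − 3.3219) = 160.750 ms/bit
  a = 757 − 160.750 × 3.3219 = 223.000 ms
Then RT(4) = 223.000 + 160.750 × log₂ 4 = 223.000 + 160.750 × 2 ≈ 544.500 ms.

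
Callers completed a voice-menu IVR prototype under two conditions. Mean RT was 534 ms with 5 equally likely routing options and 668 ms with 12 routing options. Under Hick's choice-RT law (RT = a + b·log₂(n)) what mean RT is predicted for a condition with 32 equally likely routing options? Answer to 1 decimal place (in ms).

Fit slope and intercept:
  b = (668 − 534) / (log₂ 12 − log₂ 5) = 134 / (3.5850 − 2.3219) = 106.094 ms/bit
  a = 534 − 106.094 × 2.3219 = 287.658 ms
Then RT(32) = 287.658 + 106.094 × log₂ 32 = 287.658 + 106.094 × 5 ≈ 818.127 ms.

818.1 ms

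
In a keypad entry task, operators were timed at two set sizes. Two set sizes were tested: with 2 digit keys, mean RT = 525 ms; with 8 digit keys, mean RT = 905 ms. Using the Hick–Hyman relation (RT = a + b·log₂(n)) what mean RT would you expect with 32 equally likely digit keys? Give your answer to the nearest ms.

RT is linear in log₂ n, so two points fix the line:
  b = (905 − 525) / (log₂ 8 − log₂ 2) = 380 / (3 − 1) = 190 ms/bit
  a = 525 − 190 × 1 = 335 ms
Then RT(32) = 335 + 190 × log₂ 32 = 335 + 190 × 5 ≈ 1285.000 ms.

1285 ms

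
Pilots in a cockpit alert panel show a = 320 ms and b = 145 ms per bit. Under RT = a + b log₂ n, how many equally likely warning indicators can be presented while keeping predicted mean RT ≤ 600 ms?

3

Set 320 + 145·log₂ n ≤ 600 → log₂ n ≤ (600 − 320)/145 = 1.9310.
So n ≤ 2^1.9310 = 3.813; the largest integer n is 3.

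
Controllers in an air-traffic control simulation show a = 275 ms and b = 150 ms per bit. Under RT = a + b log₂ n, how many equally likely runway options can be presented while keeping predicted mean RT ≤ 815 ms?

Information budget: (815 − 275)/150 = 3.6000 bits, so n ≤ 2^3.6000 = 12.126 → at most 12.

12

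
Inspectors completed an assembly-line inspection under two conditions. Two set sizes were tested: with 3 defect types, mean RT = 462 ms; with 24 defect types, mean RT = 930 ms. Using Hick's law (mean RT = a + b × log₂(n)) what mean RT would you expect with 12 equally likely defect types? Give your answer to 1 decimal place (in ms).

774.0 ms

Fit slope and intercept:
  b = (930 − 462) / (log₂ 24 − log₂ 3) = 468 / (4.5850 − 1.5850) = 156.000 ms/bit
  a = 462 − 156.000 × 1.5850 = 214.746 ms
Then RT(12) = 214.746 + 156.000 × log₂ 12 = 214.746 + 156.000 × 3.5850 ≈ 774.000 ms.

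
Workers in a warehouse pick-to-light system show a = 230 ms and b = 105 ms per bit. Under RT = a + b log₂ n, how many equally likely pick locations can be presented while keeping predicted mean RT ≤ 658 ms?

16

Set 230 + 105·log₂ n ≤ 658 → log₂ n ≤ (658 − 230)/105 = 4.0762.
So n ≤ 2^4.0762 = 16.868; the largest integer n is 16.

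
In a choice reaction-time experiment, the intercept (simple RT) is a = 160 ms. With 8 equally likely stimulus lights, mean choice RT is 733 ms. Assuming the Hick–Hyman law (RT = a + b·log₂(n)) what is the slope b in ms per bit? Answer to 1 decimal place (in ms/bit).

191.0 ms/bit

8 alternatives carry log₂ 8 = 3 bits; the choice cost is 733 − 160 = 573 ms, so b = 573/3 = 191.000 ms/bit.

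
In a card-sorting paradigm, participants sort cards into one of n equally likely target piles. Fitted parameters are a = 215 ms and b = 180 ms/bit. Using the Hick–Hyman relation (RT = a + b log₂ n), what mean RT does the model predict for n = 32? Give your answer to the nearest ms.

log₂(32) = 5 bits, so RT = 215 + 180 × 5 ≈ 1115.000 ms.

1115 ms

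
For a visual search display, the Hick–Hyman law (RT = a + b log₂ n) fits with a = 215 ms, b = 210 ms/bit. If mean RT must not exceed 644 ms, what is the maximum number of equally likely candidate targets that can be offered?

4

Information budget: (644 − 215)/210 = 2.0429 bits, so n ≤ 2^2.0429 = 4.121 → at most 4.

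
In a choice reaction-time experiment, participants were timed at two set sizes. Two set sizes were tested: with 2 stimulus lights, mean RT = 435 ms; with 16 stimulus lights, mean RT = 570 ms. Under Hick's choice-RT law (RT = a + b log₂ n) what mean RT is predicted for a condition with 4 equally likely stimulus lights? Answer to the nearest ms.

480 ms

RT is linear in log₂ n, so two points fix the line:
  b = (570 − 435) / (log₂ 16 − log₂ 2) = 135 / (4 − 1) = 45 ms/bit
  a = 435 − 45 × 1 = 390 ms
Then RT(4) = 390 + 45 × log₂ 4 = 390 + 45 × 2 ≈ 480.000 ms.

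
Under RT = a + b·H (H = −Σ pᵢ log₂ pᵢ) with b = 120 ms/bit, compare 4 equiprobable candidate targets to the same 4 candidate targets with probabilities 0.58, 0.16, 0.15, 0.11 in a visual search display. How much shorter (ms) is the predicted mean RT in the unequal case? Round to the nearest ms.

Equiprobable entropy H₀ = log₂ 4 = 2.0000 bits.
Skewed entropy H = −Σ pᵢ log₂ pᵢ = 1.6397 bits.
ΔRT = b·(H₀ − H) = 120 × 0.3603 = 43.24 ms.

43 ms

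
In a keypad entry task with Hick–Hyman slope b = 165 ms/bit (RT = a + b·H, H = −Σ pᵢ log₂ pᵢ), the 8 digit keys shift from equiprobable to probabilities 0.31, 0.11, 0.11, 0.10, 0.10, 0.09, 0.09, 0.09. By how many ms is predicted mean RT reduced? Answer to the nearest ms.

29 ms

Equiprobable entropy H₀ = log₂ 8 = 3.0000 bits.
Skewed entropy H = −Σ pᵢ log₂ pᵢ = 2.8267 bits.
ΔRT = b·(H₀ − H) = 165 × 0.1733 = 28.59 ms.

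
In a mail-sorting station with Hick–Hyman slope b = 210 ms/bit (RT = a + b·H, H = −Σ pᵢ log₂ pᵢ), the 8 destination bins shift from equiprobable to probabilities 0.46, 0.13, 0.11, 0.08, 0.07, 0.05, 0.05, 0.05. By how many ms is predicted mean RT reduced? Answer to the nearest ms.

The RT saving is b·ΔH. Equiprobable H₀ = log₂(8) = 3.0000 bits; with the given probabilities H = 2.4566 bits.
b·(H₀ − H) = 210 × (3.0000 − 2.4566) = 114.11 ms.

114 ms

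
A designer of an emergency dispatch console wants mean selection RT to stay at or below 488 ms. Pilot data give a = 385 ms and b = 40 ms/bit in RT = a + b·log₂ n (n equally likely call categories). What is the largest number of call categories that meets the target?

5

40·log₂ n ≤ 488 − 385 = 103, giving log₂ n ≤ 2.5750 and n ≤ 5.959. The largest whole number is 5.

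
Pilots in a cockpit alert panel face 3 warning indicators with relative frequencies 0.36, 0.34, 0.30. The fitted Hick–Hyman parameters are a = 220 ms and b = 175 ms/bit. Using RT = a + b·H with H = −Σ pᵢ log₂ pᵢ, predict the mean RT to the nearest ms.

497 ms

H = 0.36·log₂(1/0.36) + 0.34·log₂(1/0.34) + 0.30·log₂(1/0.30) = 1.5809 bits.
RT = 220 + 175 × 1.5809 = 496.65 ms.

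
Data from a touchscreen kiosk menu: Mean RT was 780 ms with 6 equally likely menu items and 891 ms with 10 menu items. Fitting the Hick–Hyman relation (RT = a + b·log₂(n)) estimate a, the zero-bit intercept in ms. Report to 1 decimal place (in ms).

b = (RT₂ − RT₁)/(log₂ n₂ − log₂ n₁) = (891 − 780)/(3.3219 − 2.5850) = 150.618 ms/bit.
a = RT₁ − b·log₂ n₁ = 780 − 150.618 × 2.5850 = 390.659 ms.

390.7 ms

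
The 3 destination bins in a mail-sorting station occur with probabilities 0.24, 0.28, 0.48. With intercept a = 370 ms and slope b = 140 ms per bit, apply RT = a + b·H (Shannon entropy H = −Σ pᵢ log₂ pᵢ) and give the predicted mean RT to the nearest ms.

582 ms

H = 0.24·log₂(1/0.24) + 0.28·log₂(1/0.28) + 0.48·log₂(1/0.48) = 1.5166 bits.
RT = 370 + 140 × 1.5166 = 582.33 ms.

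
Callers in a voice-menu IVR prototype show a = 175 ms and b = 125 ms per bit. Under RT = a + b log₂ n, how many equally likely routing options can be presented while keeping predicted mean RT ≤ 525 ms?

6

Set 175 + 125·log₂ n ≤ 525 → log₂ n ≤ (525 − 175)/125 = 2.8000.
So n ≤ 2^2.8000 = 6.964; the largest integer n is 6.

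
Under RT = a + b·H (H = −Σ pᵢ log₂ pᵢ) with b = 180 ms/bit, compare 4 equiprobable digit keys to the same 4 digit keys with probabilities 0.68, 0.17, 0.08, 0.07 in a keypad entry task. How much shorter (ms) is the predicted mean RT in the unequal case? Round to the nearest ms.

The RT saving is b·ΔH. Equiprobable H₀ = log₂(4) = 2.0000 bits; with the given probabilities H = 1.3730 bits.
b·(H₀ − H) = 180 × (2.0000 − 1.3730) = 112.86 ms.

113 ms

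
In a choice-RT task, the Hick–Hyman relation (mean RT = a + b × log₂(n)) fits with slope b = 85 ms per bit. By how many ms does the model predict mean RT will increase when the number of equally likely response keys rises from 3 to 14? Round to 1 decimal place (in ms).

ΔRT = (a + b log₂ n₂) − (a + b log₂ n₁) = b·(log₂ n₂ − log₂ n₁).
log₂(14) − log₂(3) = 3.8074 − 1.5850 = 2.2224.
ΔRT = 85 × 2.2224 = 188.903 ms.

188.9 ms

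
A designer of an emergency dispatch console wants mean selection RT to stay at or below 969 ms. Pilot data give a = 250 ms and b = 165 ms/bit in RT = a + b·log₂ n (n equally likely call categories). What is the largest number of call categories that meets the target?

165·log₂ n ≤ 969 − 250 = 719, giving log₂ n ≤ 4.3576 and n ≤ 20.500. The largest whole number is 20.

20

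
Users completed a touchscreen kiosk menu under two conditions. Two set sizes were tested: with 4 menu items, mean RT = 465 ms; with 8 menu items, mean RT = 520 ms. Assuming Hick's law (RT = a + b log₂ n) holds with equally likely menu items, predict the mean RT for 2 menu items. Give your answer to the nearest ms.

RT is linear in log₂ n, so two points fix the line:
  b = (520 − 465) / (log₂ 8 − log₂ 4) = 55 / (3 − 2) = 55 ms/bit
  a = 465 − 55 × 2 = 355 ms
Then RT(2) = 355 + 55 × log₂ 2 = 355 + 55 × 1 ≈ 410.000 ms.

410 ms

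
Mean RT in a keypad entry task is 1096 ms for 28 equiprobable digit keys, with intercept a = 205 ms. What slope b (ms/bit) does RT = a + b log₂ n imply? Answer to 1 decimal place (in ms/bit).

log₂(28) = 4.8074 bits.
b = (RT − a)/log₂ n = (1096 − 205) / 4.8074 = 185.341 ms/bit.

185.3 ms/bit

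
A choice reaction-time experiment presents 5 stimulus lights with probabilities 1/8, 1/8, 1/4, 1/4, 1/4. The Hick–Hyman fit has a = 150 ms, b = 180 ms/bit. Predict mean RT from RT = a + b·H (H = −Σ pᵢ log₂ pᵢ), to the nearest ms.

H = −Σ pᵢ log₂ pᵢ = 0.125·3 + 0.125·3 + 0.25·2 + 0.25·2 + 0.25·2 = 2.250 bits.
RT = 150 + 180 × 2.250 = 555.00 ms.

555 ms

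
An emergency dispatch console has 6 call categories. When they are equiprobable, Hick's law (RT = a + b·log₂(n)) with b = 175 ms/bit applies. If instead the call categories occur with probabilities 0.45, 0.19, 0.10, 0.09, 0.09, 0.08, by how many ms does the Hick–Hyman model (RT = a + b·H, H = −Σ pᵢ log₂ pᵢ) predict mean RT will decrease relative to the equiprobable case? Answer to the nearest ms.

Equiprobable entropy H₀ = log₂ 6 = 2.5850 bits.
Skewed entropy H = −Σ pᵢ log₂ pᵢ = 2.2226 bits.
ΔRT = b·(H₀ − H) = 175 × 0.3623 = 63.41 ms.

63 ms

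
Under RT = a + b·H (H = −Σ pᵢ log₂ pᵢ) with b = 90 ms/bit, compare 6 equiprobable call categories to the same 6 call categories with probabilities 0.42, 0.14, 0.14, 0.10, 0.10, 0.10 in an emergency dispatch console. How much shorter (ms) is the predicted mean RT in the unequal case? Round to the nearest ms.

Equiprobable entropy H₀ = log₂ 6 = 2.5850 bits.
Skewed entropy H = −Σ pᵢ log₂ pᵢ = 2.3164 bits.
ΔRT = b·(H₀ − H) = 90 × 0.2685 = 24.17 ms.

24 ms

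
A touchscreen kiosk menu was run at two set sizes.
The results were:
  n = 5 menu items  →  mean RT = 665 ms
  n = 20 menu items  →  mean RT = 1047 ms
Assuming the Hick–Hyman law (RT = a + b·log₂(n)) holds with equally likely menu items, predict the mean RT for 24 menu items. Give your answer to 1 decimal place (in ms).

Solve the two-equation system in a and b:
  b = (1047 − 665) / (log₂ 20 − log₂ 5) = 382 / (4.3219 − 2.3219) = 191.000 ms/bit
  a = 665 − 191.000 × 2.3219 = 221.512 ms
Then RT(24) = 221.512 + 191.000 × log₂ 24 = 221.512 + 191.000 × 4.5850 ≈ 1097.240 ms.

1097.2 ms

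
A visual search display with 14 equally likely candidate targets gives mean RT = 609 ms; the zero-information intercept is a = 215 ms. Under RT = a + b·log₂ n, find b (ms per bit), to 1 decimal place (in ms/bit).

103.5 ms/bit

log₂(14) = 3.8074 bits.
b = (RT − a)/log₂ n = (609 − 215) / 3.8074 = 103.484 ms/bit.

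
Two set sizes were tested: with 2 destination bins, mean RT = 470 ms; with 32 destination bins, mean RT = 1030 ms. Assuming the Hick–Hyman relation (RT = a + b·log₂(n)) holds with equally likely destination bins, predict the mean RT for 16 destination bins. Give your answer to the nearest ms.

With log₂ n on the abscissa the relation is linear; from the two conditions:
  b = (1030 − 470) / (log₂ 32 − log₂ 2) = 560 / (5 − 1) = 140 ms/bit
  a = 470 − 140 × 1 = 330 ms
Then RT(16) = 330 + 140 × log₂ 16 = 330 + 140 × 4 ≈ 890.000 ms.

890 ms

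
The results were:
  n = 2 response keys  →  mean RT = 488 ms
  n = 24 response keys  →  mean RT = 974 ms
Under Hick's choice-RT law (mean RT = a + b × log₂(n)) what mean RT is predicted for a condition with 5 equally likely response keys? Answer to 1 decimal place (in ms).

667.2 ms

RT is linear in log₂ n, so two points fix the line:
  b = (974 − 488) / (log₂ 24 − log₂ 2) = 486 / (4.5850 − 1) = 135.566 ms/bit
  a = 488 − 135.566 × 1 = 352.434 ms
Then RT(5) = 352.434 + 135.566 × log₂ 5 = 352.434 + 135.566 × 2.3219 ≈ 667.209 ms.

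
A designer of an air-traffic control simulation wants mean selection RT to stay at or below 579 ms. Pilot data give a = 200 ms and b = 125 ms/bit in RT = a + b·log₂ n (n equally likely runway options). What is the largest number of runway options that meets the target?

8

Information budget: (579 − 200)/125 = 3.0320 bits, so n ≤ 2^3.0320 = 8.179 → at most 8.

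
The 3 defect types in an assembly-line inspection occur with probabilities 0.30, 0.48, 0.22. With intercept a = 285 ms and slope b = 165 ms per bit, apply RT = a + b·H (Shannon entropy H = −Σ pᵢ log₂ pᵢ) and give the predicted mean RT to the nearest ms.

534 ms

H = 0.30·log₂(1/0.30) + 0.48·log₂(1/0.48) + 0.22·log₂(1/0.22) = 1.5099 bits.
RT = 285 + 165 × 1.5099 = 534.14 ms.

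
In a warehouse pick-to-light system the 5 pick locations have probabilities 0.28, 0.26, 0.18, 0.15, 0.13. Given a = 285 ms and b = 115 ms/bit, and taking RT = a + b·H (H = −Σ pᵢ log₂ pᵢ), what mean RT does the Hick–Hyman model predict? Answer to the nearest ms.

H = 0.28·log₂(1/0.28) + 0.26·log₂(1/0.26) + 0.18·log₂(1/0.18) + 0.15·log₂(1/0.15) + 0.13·log₂(1/0.13) = 2.2580 bits.
RT = 285 + 115 × 2.2580 = 544.67 ms.

545 ms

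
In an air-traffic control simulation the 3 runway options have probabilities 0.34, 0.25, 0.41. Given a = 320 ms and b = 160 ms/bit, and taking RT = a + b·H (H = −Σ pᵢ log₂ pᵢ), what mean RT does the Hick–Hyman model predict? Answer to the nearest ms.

H = 0.34·log₂(1/0.34) + 0.25·log₂(1/0.25) + 0.41·log₂(1/0.41) = 1.5566 bits.
RT = 320 + 160 × 1.5566 = 569.05 ms.

569 ms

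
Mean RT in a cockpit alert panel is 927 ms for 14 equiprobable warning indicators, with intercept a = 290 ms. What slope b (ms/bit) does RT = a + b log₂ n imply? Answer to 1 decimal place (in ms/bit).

167.3 ms/bit

log₂(14) = 3.8074 bits.
b = (RT − a)/log₂ n = (927 − 290) / 3.8074 = 167.308 ms/bit.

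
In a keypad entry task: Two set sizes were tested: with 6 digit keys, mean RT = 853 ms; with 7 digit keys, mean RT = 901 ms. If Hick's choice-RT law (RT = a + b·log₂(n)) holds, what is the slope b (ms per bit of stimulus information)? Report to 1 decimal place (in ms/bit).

215.8 ms/bit

Slope: b = (901 − 853) / (log₂ 7 − log₂ 6) = 48/0.2224 = 215.835 ms/bit.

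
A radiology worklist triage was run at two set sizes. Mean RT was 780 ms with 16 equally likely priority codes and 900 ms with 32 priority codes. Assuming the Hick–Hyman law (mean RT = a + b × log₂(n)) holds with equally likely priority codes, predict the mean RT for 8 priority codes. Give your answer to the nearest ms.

RT is linear in log₂ n, so two points fix the line:
  b = (900 − 780) / (log₂ 32 − log₂ 16) = 120 / (5 − 4) = 120 ms/bit
  a = 780 − 120 × 4 = 300 ms
Then RT(8) = 300 + 120 × log₂ 8 = 300 + 120 × 3 ≈ 660.000 ms.

660 ms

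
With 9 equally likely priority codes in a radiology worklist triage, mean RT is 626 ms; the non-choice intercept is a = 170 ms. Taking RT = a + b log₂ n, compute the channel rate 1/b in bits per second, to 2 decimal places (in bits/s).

Choice component = 626 − 170 = 456 ms over log₂(9) = 3.1699 bits.
b = 456 / 3.1699 = 143.852 ms/bit, so 1/b = 6.952 bits/s.

6.95 bits/s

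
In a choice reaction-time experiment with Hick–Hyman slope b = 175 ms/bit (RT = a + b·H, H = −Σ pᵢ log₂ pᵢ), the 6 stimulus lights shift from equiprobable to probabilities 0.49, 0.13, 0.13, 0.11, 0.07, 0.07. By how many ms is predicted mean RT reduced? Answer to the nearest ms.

Equiprobable entropy H₀ = log₂ 6 = 2.5850 bits.
Skewed entropy H = −Σ pᵢ log₂ pᵢ = 2.1570 bits.
ΔRT = b·(H₀ − H) = 175 × 0.4280 = 74.90 ms.

75 ms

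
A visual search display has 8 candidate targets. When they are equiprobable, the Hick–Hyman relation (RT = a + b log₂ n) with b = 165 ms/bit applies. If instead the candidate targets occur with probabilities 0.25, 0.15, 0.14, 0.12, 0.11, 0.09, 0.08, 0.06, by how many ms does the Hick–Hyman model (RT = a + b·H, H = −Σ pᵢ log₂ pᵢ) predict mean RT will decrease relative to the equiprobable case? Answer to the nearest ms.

Equiprobable entropy H₀ = log₂ 8 = 3.0000 bits.
Skewed entropy H = −Σ pᵢ log₂ pᵢ = 2.8727 bits.
ΔRT = b·(H₀ − H) = 165 × 0.1273 = 21.00 ms.

21 ms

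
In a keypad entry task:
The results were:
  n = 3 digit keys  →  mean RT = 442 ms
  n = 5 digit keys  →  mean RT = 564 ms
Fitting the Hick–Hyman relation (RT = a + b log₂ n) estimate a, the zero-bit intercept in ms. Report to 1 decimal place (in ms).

b = (RT₂ − RT₁)/(log₂ n₂ − log₂ n₁) = (564 − 442)/(2.3219 − 1.5850) = 165.544 ms/bit.
a = RT₁ − b·log₂ n₁ = 442 − 165.544 × 1.5850 = 179.619 ms.

179.6 ms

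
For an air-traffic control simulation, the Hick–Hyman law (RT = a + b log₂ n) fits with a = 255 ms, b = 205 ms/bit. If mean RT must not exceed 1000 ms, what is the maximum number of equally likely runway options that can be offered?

205·log₂ n ≤ 1000 − 255 = 745, giving log₂ n ≤ 3.6341 and n ≤ 12.416. The largest whole number is 12.

12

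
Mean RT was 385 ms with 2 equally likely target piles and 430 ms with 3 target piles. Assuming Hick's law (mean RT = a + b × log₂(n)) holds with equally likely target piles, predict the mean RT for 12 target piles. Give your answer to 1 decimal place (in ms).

With log₂ n on the abscissa the relation is linear; from the two conditions:
  b = (430 − 385) / (log₂ 3 − log₂ 2) = 45 / (1.5850 − 1) = 76.928 ms/bit
  a = 385 − 76.928 × 1 = 308.072 ms
Then RT(12) = 308.072 + 76.928 × log₂ 12 = 308.072 + 76.928 × 3.5850 ≈ 583.856 ms.

583.9 ms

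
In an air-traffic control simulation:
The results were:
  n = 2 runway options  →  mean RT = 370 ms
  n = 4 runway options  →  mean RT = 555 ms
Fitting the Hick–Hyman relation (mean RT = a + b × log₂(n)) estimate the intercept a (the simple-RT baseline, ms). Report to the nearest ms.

185 ms

The slope on a log₂ axis is (555 − 370) / (2 − 1) = 185 ms/bit.
Intercept: a = 370 − 185·log₂(2) = 185.000 ms.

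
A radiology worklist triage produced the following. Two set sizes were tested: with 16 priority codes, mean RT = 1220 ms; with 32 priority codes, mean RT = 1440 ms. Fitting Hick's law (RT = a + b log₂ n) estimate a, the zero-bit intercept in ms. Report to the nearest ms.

340 ms

Slope: b = (1440 − 1220) / (log₂ 32 − log₂ 16) = 220/1.0000 = 220 ms/bit.
Intercept: a = 1220 − 220·log₂(16) = 340.000 ms.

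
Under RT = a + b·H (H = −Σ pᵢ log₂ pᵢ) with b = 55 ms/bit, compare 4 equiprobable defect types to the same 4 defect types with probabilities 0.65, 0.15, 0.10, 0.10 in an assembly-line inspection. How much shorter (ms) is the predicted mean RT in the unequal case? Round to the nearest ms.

Equiprobable entropy H₀ = log₂ 4 = 2.0000 bits.
Skewed entropy H = −Σ pᵢ log₂ pᵢ = 1.4789 bits.
ΔRT = b·(H₀ − H) = 55 × 0.5211 = 28.66 ms.

29 ms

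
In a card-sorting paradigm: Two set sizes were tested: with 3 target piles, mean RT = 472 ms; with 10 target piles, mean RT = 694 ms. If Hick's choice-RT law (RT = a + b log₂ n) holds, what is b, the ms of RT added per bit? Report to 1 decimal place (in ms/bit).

127.8 ms/bit

Slope: b = (694 − 472) / (log₂ 10 − log₂ 3) = 222/1.7370 = 127.809 ms/bit.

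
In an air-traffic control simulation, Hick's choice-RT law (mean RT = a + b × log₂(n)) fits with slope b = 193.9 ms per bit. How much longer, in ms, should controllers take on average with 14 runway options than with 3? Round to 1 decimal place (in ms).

The intercept a cancels: ΔRT = b·(log₂ n₂ − log₂ n₁) = b·log₂(n₂/n₁).
log₂(14) − log₂(3) = 3.8074 − 1.5850 = 2.2224.
ΔRT = 193.9 × 2.2224 = 430.922 ms.

430.9 ms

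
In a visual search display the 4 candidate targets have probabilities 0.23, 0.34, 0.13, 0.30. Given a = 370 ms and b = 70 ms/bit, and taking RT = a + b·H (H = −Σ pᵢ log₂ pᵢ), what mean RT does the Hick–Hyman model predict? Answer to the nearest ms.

504 ms

H = 0.23·log₂(1/0.23) + 0.34·log₂(1/0.34) + 0.13·log₂(1/0.13) + 0.30·log₂(1/0.30) = 1.9206 bits.
RT = 370 + 70 × 1.9206 = 504.44 ms.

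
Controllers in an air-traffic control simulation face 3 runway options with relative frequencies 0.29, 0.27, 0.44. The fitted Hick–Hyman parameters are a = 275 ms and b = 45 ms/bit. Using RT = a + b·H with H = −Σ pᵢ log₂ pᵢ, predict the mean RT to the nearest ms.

Entropy contributions −pᵢ log₂ pᵢ: 0.5179, 0.5100, 0.5211; sum H = 1.5491 bits.
RT = a + bH = 275 + 45·1.5491 = 344.71 ms.

345 ms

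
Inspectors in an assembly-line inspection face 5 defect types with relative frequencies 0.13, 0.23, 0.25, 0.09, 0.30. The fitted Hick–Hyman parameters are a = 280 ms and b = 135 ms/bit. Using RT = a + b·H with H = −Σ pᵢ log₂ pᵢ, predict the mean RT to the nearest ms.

578 ms

Entropy contributions −pᵢ log₂ pᵢ: 0.3826, 0.4877, 0.5000, 0.3127, 0.5211; sum H = 2.2041 bits.
RT = a + bH = 280 + 135·2.2041 = 577.55 ms.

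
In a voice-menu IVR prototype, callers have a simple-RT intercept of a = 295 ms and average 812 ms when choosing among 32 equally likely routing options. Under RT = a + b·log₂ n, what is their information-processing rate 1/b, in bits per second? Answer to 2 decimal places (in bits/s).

b = (812 − 295)/log₂ 32 = 517/5 = 103.400 ms per bit = 0.10340 s/bit; the reciprocal is 9.671 bits/s.

9.67 bits/s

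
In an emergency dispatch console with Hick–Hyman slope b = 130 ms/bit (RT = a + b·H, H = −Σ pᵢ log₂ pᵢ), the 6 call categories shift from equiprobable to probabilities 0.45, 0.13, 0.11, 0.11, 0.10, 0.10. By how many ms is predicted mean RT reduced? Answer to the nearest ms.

41 ms

The RT saving is b·ΔH. Equiprobable H₀ = log₂(6) = 2.5850 bits; with the given probabilities H = 2.2660 bits.
b·(H₀ − H) = 130 × (2.5850 − 2.2660) = 41.46 ms.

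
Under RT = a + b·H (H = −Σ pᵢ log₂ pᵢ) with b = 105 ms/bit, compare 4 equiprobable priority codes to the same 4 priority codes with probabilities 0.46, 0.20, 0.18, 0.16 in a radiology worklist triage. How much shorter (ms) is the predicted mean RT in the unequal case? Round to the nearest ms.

16 ms

Equiprobable entropy H₀ = log₂ 4 = 2.0000 bits.
Skewed entropy H = −Σ pᵢ log₂ pᵢ = 1.8480 bits.
ΔRT = b·(H₀ − H) = 105 × 0.1520 = 15.96 ms.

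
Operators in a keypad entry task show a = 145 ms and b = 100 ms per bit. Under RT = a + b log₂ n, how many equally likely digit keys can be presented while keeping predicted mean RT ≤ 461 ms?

Information budget: (461 − 145)/100 = 3.1600 bits, so n ≤ 2^3.1600 = 8.938 → at most 8.

8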